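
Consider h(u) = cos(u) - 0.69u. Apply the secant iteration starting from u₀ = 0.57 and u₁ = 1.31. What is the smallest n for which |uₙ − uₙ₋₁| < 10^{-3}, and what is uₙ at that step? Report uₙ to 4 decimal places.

n = 5, uₙ = 0.9004

h(0.57) = 0.448601, h(1.31) = -0.646050
u₂ = 1.310000 − (-0.646050)·(0.740000)/(-1.094651) = 0.873261;  |Δ| = 0.436739
h(0.873261) = 0.039781
u₃ = 0.873261 − 0.039781·(-0.436739)/(0.685831) = 0.898593;  |Δ| = 0.025333
h(0.898593) = 0.002682
u₄ = 0.898593 − 0.002682·(0.025333)/(-0.037099) = 0.900425;  |Δ| = 0.001831
h(0.900425) = -0.000016
u₅ = 0.900425 − (-0.000016)·(0.001831)/(-0.002697) = 0.900414;  |Δ| = 0.000011
|u₅ − u₄| = 0.000011 < 10^{-3}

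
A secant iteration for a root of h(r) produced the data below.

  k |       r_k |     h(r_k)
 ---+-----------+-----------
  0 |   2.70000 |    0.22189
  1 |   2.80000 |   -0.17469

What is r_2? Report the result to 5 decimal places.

r_2 = 2.80000 − (-0.17469)·(2.80000 − 2.70000) / (-0.17469 − 0.22189)
   = 2.80000 − (-0.0174690)/(-0.3965800) = 2.7559509

2.75595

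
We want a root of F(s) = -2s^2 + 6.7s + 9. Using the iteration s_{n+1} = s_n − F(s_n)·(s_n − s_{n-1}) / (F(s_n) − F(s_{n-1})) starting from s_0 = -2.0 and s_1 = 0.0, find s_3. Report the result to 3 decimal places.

F(-2.0) = -12.40000, F(0.0) = 9.00000
s_2 = 0.00000 − 9.00000·(0.00000 − (-2.00000)) / (9.00000 − (-12.40000)) = 0.00000 − (18.00000)/(21.40000) = -0.84112
F(-0.84112) = 1.94952
s_3 = -0.84112 − 1.94952·(-0.84112 − 0.00000) / (1.94952 − 9.00000) = -0.84112 − (-1.63978)/(-7.05048) = -1.07370

-1.074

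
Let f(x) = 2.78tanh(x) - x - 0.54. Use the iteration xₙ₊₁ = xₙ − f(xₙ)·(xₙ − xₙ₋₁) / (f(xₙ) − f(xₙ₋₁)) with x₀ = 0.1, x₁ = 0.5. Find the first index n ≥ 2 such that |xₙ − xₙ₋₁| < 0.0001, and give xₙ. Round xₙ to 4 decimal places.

f(0.1) = -0.362923, f(0.5) = 0.244686
x₂ = 0.500000 − 0.244686·(0.400000)/(0.607609) = 0.338919;  |Δ| = 0.161081
f(0.338919) = 0.028784
x₃ = 0.338919 − 0.028784·(-0.161081)/(-0.215902) = 0.317443;  |Δ| = 0.021475
f(0.317443) = -0.003446
x₄ = 0.317443 − (-0.003446)·(-0.021475)/(-0.032230) = 0.319739;  |Δ| = 0.002296
f(0.319739) = 0.000035
x₅ = 0.319739 − 0.000035·(0.002296)/(0.003480) = 0.319716;  |Δ| = 0.000023
|x₅ − x₄| = 0.000023 < 0.0001

n = 5, xₙ = 0.3197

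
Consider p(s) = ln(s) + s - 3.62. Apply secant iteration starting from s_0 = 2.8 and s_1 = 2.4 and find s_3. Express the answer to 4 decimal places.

2.6467

p(2.8) = 0.209619, p(2.4) = -0.344531
s_2 = 2.400000 − (-0.344531)·(2.400000 − 2.800000) / (-0.344531 − 0.209619) = 2.400000 − (0.137813)/(-0.554151) = 2.648691
p(2.648691) = 0.002757
s_3 = 2.648691 − 0.002757·(2.648691 − 2.400000) / (0.002757 − (-0.344531)) = 2.648691 − (0.000686)/(0.347288) = 2.646717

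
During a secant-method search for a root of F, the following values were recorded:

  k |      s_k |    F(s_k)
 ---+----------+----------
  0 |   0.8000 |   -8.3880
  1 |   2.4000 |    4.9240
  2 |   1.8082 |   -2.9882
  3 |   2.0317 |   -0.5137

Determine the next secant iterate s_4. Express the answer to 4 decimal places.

2.0781

s_4 = 2.0317 − (-0.5137)·(2.0317 − 1.8082) / (-0.5137 − (-2.9882))
   = 2.0317 − (-0.114812)/(2.474500) = 2.078098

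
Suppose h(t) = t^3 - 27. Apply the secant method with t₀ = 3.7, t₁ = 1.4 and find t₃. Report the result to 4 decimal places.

3.4002

h(3.7) = 23.653000, h(1.4) = -24.256000
t₂ = 1.400000 − (-24.256000)·(1.400000 − 3.700000) / (-24.256000 − 23.653000) = 1.400000 − (55.788800)/(-47.909000) = 2.564474
h(2.564474) = -10.134662
t₃ = 2.564474 − (-10.134662)·(2.564474 − 1.400000) / (-10.134662 − (-24.256000)) = 2.564474 − (-11.801553)/(14.121338) = 3.400199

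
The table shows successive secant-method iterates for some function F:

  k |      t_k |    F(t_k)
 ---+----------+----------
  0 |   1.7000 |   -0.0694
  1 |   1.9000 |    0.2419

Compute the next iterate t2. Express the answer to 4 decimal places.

1.7446

t2 = 1.9000 − 0.2419·(1.9000 − 1.7000) / (0.2419 − (-0.0694))
   = 1.9000 − (0.048380)/(0.311300) = 1.744587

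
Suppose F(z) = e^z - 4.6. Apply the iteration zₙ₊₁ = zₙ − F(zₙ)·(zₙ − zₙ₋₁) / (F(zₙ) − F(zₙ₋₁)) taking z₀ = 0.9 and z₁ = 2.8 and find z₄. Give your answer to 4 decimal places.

1.5580

F(0.9) = -2.140397, F(2.8) = 11.844647
z₂ = 2.800000 − 11.844647·(2.800000 − 0.900000) / (11.844647 − (-2.140397)) = 2.800000 − (22.504829)/(13.985044) = 1.190793
F(1.190793) = -1.310311
z₃ = 1.190793 − (-1.310311)·(1.190793 − 2.800000) / (-1.310311 − 11.844647) = 1.190793 − (2.108561)/(-13.154958) = 1.351080
F(1.351080) = -0.738408
z₄ = 1.351080 − (-0.738408)·(1.351080 − 1.190793) / (-0.738408 − (-1.310311)) = 1.351080 − (-0.118357)/(0.571903) = 1.558032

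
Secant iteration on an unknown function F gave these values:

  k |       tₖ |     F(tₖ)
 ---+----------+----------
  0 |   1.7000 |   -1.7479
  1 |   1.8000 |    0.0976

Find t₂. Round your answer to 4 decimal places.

t₂ = 1.8000 − 0.0976·(1.8000 − 1.7000) / (0.0976 − (-1.7479))
   = 1.8000 − (0.009760)/(1.845500) = 1.794711

1.7947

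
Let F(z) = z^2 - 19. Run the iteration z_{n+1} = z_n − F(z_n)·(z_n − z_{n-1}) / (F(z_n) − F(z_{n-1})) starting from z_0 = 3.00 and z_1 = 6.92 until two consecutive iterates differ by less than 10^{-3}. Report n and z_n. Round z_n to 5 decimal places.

n = 6, z_n = 4.35890

F(3.00) = -10.0000000, F(6.92) = 28.8864000
z_2 = 6.9200000 − 28.8864000·(3.9200000)/(38.8864000) = 4.0080645;  |Δ| = 2.9119355
F(4.0080645) = -2.9354188
z_3 = 4.0080645 − (-2.9354188)·(-2.9119355)/(-31.8218188) = 4.2766774;  |Δ| = 0.2686129
F(4.2766774) = -0.7100305
z_4 = 4.2766774 − (-0.7100305)·(0.2686129)/(2.2253883) = 4.3623808;  |Δ| = 0.0857034
F(4.3623808) = 0.0303661
z_5 = 4.3623808 − 0.0303661·(0.0857034)/(0.7403966) = 4.3588658;  |Δ| = 0.0035150
F(4.3588658) = -0.0002889
z_6 = 4.3588658 − (-0.0002889)·(-0.0035150)/(-0.0306550) = 4.3588989;  |Δ| = 0.0000331
|z_6 − z_5| = 0.0000331 < 10^{-3}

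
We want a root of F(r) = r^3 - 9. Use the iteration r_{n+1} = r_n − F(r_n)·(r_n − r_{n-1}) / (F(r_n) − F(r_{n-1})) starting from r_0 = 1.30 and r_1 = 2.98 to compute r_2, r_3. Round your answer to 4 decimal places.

F(1.30) = -6.803000, F(2.98) = 17.463592
r_2 = 2.980000 − 17.463592·(2.980000 − 1.300000) / (17.463592 − (-6.803000)) = 2.980000 − (29.338835)/(24.266592) = 1.770978
F(1.770978) = -3.445566
r_3 = 1.770978 − (-3.445566)·(1.770978 − 2.980000) / (-3.445566 − 17.463592) = 1.770978 − (4.165764)/(-20.909158) = 1.970210

1.7710, 1.9702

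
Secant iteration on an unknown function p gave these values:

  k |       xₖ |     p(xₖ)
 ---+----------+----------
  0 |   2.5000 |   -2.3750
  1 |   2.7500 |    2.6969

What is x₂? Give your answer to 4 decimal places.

2.6171

x₂ = 2.7500 − 2.6969·(2.7500 − 2.5000) / (2.6969 − (-2.3750))
   = 2.7500 − (0.674225)/(5.071900) = 2.617067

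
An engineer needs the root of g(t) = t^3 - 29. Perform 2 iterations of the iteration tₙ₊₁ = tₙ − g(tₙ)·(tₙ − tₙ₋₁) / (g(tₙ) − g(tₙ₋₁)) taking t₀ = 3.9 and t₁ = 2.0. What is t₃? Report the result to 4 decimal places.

g(3.9) = 30.319000, g(2.0) = -21.000000
t₂ = 2.000000 − (-21.000000)·(2.000000 − 3.900000) / (-21.000000 − 30.319000) = 2.000000 − (39.900000)/(-51.319000) = 2.777490
g(2.777490) = -7.573195
t₃ = 2.777490 − (-7.573195)·(2.777490 − 2.000000) / (-7.573195 − (-21.000000)) = 2.777490 − (-5.888082)/(13.426805) = 3.216022

3.2160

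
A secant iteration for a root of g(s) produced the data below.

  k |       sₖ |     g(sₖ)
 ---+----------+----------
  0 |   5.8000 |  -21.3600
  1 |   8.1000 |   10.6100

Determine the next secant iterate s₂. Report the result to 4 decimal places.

s₂ = 8.1000 − 10.6100·(8.1000 − 5.8000) / (10.6100 − (-21.3600))
   = 8.1000 − (24.403000)/(31.970000) = 7.336691

7.3367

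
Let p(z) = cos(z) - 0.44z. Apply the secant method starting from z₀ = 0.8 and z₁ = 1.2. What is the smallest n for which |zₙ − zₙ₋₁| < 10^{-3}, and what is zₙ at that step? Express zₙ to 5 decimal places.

n = 4, zₙ = 1.07707

p(0.8) = 0.3447067, p(1.2) = -0.1656422
z₂ = 1.2000000 − (-0.1656422)·(0.4000000)/(-0.5103490) = 1.0701733;  |Δ| = 0.1298267
p(1.0701733) = 0.0090959
z₃ = 1.0701733 − 0.0090959·(-0.1298267)/(0.1747381) = 1.0769314;  |Δ| = 0.0067581
p(1.0769314) = 0.0001827
z₄ = 1.0769314 − 0.0001827·(0.0067581)/(-0.0089132) = 1.0770699;  |Δ| = 0.0001385
|z₄ − z₃| = 0.0001385 < 10^{-3}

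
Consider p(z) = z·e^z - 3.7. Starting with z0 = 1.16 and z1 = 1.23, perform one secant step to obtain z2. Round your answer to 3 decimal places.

1.160

p(1.16) = 0.00032, p(1.23) = 0.50811
z2 = 1.23000 − 0.50811·(1.23000 − 1.16000) / (0.50811 − 0.00032) = 1.23000 − (0.03557)/(0.50779) = 1.15996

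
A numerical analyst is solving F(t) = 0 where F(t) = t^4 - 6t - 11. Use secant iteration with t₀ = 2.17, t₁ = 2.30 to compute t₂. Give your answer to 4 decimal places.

F(2.17) = -1.846261, F(2.30) = 3.184100
t₂ = 2.300000 − 3.184100·(2.300000 − 2.170000) / (3.184100 − (-1.846261)) = 2.300000 − (0.413933)/(5.030361) = 2.217713

2.2177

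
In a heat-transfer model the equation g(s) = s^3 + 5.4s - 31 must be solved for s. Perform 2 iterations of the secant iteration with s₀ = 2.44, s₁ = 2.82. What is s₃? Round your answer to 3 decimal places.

2.575

g(2.44) = -3.29722, g(2.82) = 6.65377
s₂ = 2.82000 − 6.65377·(2.82000 − 2.44000) / (6.65377 − (-3.29722)) = 2.82000 − (2.52843)/(9.95098) = 2.56591
g(2.56591) = -0.25037
s₃ = 2.56591 − (-0.25037)·(2.56591 − 2.82000) / (-0.25037 − 6.65377) = 2.56591 − (0.06362)/(-6.90414) = 2.57513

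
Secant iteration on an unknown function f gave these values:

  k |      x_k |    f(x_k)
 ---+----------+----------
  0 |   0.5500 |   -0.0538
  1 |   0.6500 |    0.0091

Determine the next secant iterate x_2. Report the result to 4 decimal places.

0.6355

x_2 = 0.6500 − 0.0091·(0.6500 − 0.5500) / (0.0091 − (-0.0538))
   = 0.6500 − (0.000910)/(0.062900) = 0.635533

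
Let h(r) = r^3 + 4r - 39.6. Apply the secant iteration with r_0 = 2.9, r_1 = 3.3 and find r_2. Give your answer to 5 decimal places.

3.00986

h(2.9) = -3.6110000, h(3.3) = 9.5370000
r_2 = 3.3000000 − 9.5370000·(3.3000000 − 2.9000000) / (9.5370000 − (-3.6110000)) = 3.3000000 − (3.8148000)/(13.1480000) = 3.0098570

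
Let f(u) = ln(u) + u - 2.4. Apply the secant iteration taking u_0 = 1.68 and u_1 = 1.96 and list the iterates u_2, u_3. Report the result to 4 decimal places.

1.8098, 1.8078

f(1.68) = -0.201206, f(1.96) = 0.232944
u_2 = 1.960000 − 0.232944·(1.960000 − 1.680000) / (0.232944 − (-0.201206)) = 1.960000 − (0.065224)/(0.434151) = 1.809765
f(1.809765) = 0.002963
u_3 = 1.809765 − 0.002963·(1.809765 − 1.960000) / (0.002963 − 0.232944) = 1.809765 − (-0.000445)/(-0.229982) = 1.807830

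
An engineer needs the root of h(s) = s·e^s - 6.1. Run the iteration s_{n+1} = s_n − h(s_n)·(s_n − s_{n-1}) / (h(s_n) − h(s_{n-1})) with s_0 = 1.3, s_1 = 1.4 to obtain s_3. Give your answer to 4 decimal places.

1.4420

h(1.3) = -1.329914, h(1.4) = -0.422720
s_2 = 1.400000 − (-0.422720)·(1.400000 − 1.300000) / (-0.422720 − (-1.329914)) = 1.400000 − (-0.042272)/(0.907194) = 1.446596
h(1.446596) = 0.046052
s_3 = 1.446596 − 0.046052·(1.446596 − 1.400000) / (0.046052 − (-0.422720)) = 1.446596 − (0.002146)/(0.468772) = 1.442019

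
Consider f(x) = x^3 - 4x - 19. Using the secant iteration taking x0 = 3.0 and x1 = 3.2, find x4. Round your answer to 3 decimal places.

3.163

f(3.0) = -4.00000, f(3.2) = 0.96800
x2 = 3.20000 − 0.96800·(3.20000 − 3.00000) / (0.96800 − (-4.00000)) = 3.20000 − (0.19360)/(4.96800) = 3.16103
f(3.16103) = -0.05874
x3 = 3.16103 − (-0.05874)·(3.16103 − 3.20000) / (-0.05874 − 0.96800) = 3.16103 − (0.00229)/(-1.02674) = 3.16326
f(3.16326) = -0.00078
x4 = 3.16326 − (-0.00078)·(3.16326 − 3.16103) / (-0.00078 − (-0.05874)) = 3.16326 − (0.00000)/(0.05796) = 3.16329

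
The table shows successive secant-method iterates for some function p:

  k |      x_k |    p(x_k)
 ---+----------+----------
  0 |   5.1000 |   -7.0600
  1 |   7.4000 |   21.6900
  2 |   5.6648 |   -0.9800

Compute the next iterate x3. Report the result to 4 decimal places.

5.7398

x3 = 5.6648 − (-0.9800)·(5.6648 − 7.4000) / (-0.9800 − 21.6900)
   = 5.6648 − (1.700496)/(-22.670000) = 5.739811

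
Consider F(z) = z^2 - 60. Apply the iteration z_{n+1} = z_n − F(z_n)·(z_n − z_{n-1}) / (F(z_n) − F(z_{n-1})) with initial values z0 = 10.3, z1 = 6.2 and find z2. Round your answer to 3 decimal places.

7.507

F(10.3) = 46.09000, F(6.2) = -21.56000
z2 = 6.20000 − (-21.56000)·(6.20000 − 10.30000) / (-21.56000 − 46.09000) = 6.20000 − (88.39600)/(-67.65000) = 7.50667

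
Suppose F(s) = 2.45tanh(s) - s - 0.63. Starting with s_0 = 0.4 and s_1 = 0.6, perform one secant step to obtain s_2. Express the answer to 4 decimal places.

F(0.4) = -0.099125, F(0.6) = 0.085771
s_2 = 0.600000 − 0.085771·(0.600000 − 0.400000) / (0.085771 − (-0.099125)) = 0.600000 − (0.017154)/(0.184896) = 0.507222

0.5072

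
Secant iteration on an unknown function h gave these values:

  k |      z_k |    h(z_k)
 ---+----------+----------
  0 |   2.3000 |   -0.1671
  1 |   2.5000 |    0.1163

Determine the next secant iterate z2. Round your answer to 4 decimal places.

z2 = 2.5000 − 0.1163·(2.5000 − 2.3000) / (0.1163 − (-0.1671))
   = 2.5000 − (0.023260)/(0.283400) = 2.417925

2.4179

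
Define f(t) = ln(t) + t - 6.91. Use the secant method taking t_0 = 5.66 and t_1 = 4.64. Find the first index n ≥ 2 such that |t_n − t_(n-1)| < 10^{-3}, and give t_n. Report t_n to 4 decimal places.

n = 4, t_n = 5.2515

f(5.66) = 0.483424, f(4.64) = -0.735286
t_2 = 4.640000 − (-0.735286)·(-1.020000)/(-1.218710) = 5.255398;  |Δ| = 0.615398
f(5.255398) = 0.004654
t_3 = 5.255398 − 0.004654·(0.615398)/(0.739939) = 5.251528;  |Δ| = 0.003870
f(5.251528) = 0.000047
t_4 = 5.251528 − 0.000047·(-0.003870)/(-0.004607) = 5.251488;  |Δ| = 0.000039
|t_4 − t_3| = 0.000039 < 10^{-3}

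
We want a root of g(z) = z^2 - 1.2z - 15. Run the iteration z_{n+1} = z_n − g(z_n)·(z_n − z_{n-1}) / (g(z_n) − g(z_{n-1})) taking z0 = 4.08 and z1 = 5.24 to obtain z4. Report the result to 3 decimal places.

g(4.08) = -3.24960, g(5.24) = 6.16960
z2 = 5.24000 − 6.16960·(5.24000 − 4.08000) / (6.16960 − (-3.24960)) = 5.24000 − (7.15674)/(9.41920) = 4.48020
g(4.48020) = -0.30407
z3 = 4.48020 − (-0.30407)·(4.48020 − 5.24000) / (-0.30407 − 6.16960) = 4.48020 − (0.23103)/(-6.47367) = 4.51589
g(4.51589) = -0.02584
z4 = 4.51589 − (-0.02584)·(4.51589 − 4.48020) / (-0.02584 − (-0.30407)) = 4.51589 − (-0.00092)/(0.27823) = 4.51920

4.519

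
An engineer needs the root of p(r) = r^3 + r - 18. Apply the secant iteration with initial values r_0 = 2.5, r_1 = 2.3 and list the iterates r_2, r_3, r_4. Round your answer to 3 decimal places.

2.493, 2.494, 2.494

p(2.5) = 0.12500, p(2.3) = -3.53300
r_2 = 2.30000 − (-3.53300)·(2.30000 − 2.50000) / (-3.53300 − 0.12500) = 2.30000 − (0.70660)/(-3.65800) = 2.49317
p(2.49317) = -0.00963
r_3 = 2.49317 − (-0.00963)·(2.49317 − 2.30000) / (-0.00963 − (-3.53300)) = 2.49317 − (-0.00186)/(3.52337) = 2.49369
p(2.49369) = 0.00075
r_4 = 2.49369 − 0.00075·(2.49369 − 2.49317) / (0.00075 − (-0.00963)) = 2.49369 − (0.00000)/(0.01037) = 2.49366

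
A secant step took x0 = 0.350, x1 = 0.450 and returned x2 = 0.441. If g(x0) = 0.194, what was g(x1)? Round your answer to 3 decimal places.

The secant line through (0.350, 0.194) and (0.450, g(x1)) crosses zero at x2 = 0.441.
So (0.350, 0.194), (0.450, g(x1)), (0.441, 0) are collinear:
g(x1) = 0.194 · (0.450 − 0.441) / (0.350 − 0.441) = 0.194 · (0.00900)/(-0.09100) = -0.01919

-0.019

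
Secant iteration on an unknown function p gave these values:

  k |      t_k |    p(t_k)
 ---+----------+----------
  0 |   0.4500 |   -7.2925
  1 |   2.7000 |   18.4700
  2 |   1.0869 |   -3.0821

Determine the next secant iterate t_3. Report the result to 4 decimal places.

t_3 = 1.0869 − (-3.0821)·(1.0869 − 2.7000) / (-3.0821 − 18.4700)
   = 1.0869 − (4.971736)/(-21.552100) = 1.317585

1.3176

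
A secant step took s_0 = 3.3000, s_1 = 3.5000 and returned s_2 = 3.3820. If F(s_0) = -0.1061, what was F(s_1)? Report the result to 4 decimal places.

0.1527

The secant line through (3.3000, -0.1061) and (3.5000, F(s_1)) crosses zero at s_2 = 3.3820.
So (3.3000, -0.1061), (3.5000, F(s_1)), (3.3820, 0) are collinear:
F(s_1) = -0.1061 · (3.5000 − 3.3820) / (3.3000 − 3.3820) = -0.1061 · (0.118000)/(-0.082000) = 0.152680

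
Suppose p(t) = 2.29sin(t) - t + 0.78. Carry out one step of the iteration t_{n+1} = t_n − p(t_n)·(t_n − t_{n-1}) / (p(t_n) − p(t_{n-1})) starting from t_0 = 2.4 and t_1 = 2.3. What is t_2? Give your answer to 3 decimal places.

p(2.4) = -0.07319, p(2.3) = 0.18766
t_2 = 2.30000 − 0.18766·(2.30000 − 2.40000) / (0.18766 − (-0.07319)) = 2.30000 − (-0.01877)/(0.26085) = 2.37194

2.372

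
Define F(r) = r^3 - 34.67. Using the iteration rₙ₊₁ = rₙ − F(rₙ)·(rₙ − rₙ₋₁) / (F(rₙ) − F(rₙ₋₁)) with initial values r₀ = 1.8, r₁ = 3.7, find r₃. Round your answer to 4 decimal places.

F(1.8) = -28.838000, F(3.7) = 15.983000
r₂ = 3.700000 − 15.983000·(3.700000 − 1.800000) / (15.983000 − (-28.838000)) = 3.700000 − (30.367700)/(44.821000) = 3.022467
F(3.022467) = -7.058833
r₃ = 3.022467 − (-7.058833)·(3.022467 − 3.700000) / (-7.058833 − 15.983000) = 3.022467 − (4.782591)/(-23.041833) = 3.230028

3.2300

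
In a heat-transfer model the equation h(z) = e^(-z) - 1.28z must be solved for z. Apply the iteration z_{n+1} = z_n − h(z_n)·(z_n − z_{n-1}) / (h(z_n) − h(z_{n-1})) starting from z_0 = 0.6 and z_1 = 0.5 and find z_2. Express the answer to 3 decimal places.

h(0.6) = -0.21919, h(0.5) = -0.03347
z_2 = 0.50000 − (-0.03347)·(0.50000 − 0.60000) / (-0.03347 − (-0.21919)) = 0.50000 − (0.00335)/(0.18572) = 0.48198

0.482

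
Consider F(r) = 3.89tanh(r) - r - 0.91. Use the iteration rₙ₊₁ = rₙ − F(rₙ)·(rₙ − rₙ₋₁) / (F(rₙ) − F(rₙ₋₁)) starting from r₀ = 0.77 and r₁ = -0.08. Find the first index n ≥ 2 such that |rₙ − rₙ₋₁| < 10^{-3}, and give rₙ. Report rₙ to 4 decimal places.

n = 5, rₙ = 0.3304

F(0.77) = 0.836556, F(-0.08) = -1.140538
r₂ = -0.080000 − (-1.140538)·(-0.850000)/(-1.977093) = 0.410345;  |Δ| = 0.490345
F(0.410345) = 0.191952
r₃ = 0.410345 − 0.191952·(0.490345)/(1.332490) = 0.339708;  |Δ| = 0.070637
F(0.339708) = 0.023165
r₄ = 0.339708 − 0.023165·(-0.070637)/(-0.168788) = 0.330014;  |Δ| = 0.009694
F(0.330014) = -0.000920
r₅ = 0.330014 − (-0.000920)·(-0.009694)/(-0.024085) = 0.330384;  |Δ| = 0.000370
|r₅ − r₄| = 0.000370 < 10^{-3}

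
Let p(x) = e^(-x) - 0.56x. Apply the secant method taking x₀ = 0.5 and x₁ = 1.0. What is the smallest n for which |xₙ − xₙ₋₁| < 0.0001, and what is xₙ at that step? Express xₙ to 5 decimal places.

n = 5, xₙ = 0.80132

p(0.5) = 0.3265307, p(1.0) = -0.1921206
x₂ = 1.0000000 − (-0.1921206)·(0.5000000)/(-0.5186512) = 0.8147883;  |Δ| = 0.1852117
p(0.8147883) = -0.0135484
x₃ = 0.8147883 − (-0.0135484)·(-0.1852117)/(0.1785722) = 0.8007361;  |Δ| = 0.0140521
p(0.8007361) = 0.0005861
x₄ = 0.8007361 − 0.0005861·(-0.0140521)/(0.0141345) = 0.8013188;  |Δ| = 0.0005827
p(0.8013188) = -0.0000018
x₅ = 0.8013188 − (-0.0000018)·(0.0005827)/(-0.0005878) = 0.8013171;  |Δ| = 0.0000017
|x₅ − x₄| = 0.0000017 < 0.0001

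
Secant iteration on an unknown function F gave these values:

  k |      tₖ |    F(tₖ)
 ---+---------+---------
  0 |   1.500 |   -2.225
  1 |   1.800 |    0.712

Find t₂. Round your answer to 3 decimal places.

1.727

t₂ = 1.800 − 0.712·(1.800 − 1.500) / (0.712 − (-2.225))
   = 1.800 − (0.21360)/(2.93700) = 1.72727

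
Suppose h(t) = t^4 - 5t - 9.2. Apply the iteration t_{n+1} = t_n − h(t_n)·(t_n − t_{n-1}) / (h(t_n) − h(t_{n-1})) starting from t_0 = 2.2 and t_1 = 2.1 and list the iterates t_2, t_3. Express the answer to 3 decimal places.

2.107, 2.108

h(2.2) = 3.22560, h(2.1) = -0.25190
t_2 = 2.10000 − (-0.25190)·(2.10000 − 2.20000) / (-0.25190 − 3.22560) = 2.10000 − (0.02519)/(-3.47750) = 2.10724
h(2.10724) = -0.01839
t_3 = 2.10724 − (-0.01839)·(2.10724 − 2.10000) / (-0.01839 − (-0.25190)) = 2.10724 − (-0.00013)/(0.23351) = 2.10781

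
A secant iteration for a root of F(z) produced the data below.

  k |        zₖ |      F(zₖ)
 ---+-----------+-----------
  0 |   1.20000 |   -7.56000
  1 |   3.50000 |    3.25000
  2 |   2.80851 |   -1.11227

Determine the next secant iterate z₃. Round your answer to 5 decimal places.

z₃ = 2.80851 − (-1.11227)·(2.80851 − 3.50000) / (-1.11227 − 3.25000)
   = 2.80851 − (0.7691236)/(-4.3622700) = 2.9848227

2.98482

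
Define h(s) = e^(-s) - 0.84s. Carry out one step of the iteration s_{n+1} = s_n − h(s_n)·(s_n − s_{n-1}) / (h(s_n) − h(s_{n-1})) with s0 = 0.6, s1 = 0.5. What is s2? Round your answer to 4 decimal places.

0.6316

h(0.6) = 0.044812, h(0.5) = 0.186531
s2 = 0.500000 − 0.186531·(0.500000 − 0.600000) / (0.186531 − 0.044812) = 0.500000 − (-0.018653)/(0.141719) = 0.631620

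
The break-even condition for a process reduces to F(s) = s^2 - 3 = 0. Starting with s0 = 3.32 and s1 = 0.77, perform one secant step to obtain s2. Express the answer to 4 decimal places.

F(3.32) = 8.022400, F(0.77) = -2.407100
s2 = 0.770000 − (-2.407100)·(0.770000 − 3.320000) / (-2.407100 − 8.022400) = 0.770000 − (6.138105)/(-10.429500) = 1.358533

1.3585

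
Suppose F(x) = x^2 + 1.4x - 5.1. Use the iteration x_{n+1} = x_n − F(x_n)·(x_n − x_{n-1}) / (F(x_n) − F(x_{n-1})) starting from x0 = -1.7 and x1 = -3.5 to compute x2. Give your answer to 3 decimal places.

-2.908

F(-1.7) = -4.59000, F(-3.5) = 2.25000
x2 = -3.50000 − 2.25000·(-3.50000 − (-1.70000)) / (2.25000 − (-4.59000)) = -3.50000 − (-4.05000)/(6.84000) = -2.90789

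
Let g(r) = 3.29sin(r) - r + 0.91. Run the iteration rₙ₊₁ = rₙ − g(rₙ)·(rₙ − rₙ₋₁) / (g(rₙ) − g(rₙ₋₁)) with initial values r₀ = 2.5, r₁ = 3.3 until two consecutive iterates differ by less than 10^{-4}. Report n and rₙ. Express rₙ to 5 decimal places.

g(2.5) = 0.3789734, g(3.3) = -2.9089833
r₂ = 3.3000000 − (-2.9089833)·(0.8000000)/(-3.2879567) = 2.5922088;  |Δ| = 0.7077912
g(2.5922088) = 0.0357035
r₃ = 2.5922088 − 0.0357035·(-0.7077912)/(2.9446869) = 2.6007906;  |Δ| = 0.0085818
g(2.6007906) = 0.0029795
r₄ = 2.6007906 − 0.0029795·(0.0085818)/(-0.0327240) = 2.6015720;  |Δ| = 0.0007814
g(2.6015720) = -0.0000062
r₅ = 2.6015720 − (-0.0000062)·(0.0007814)/(-0.0029857) = 2.6015703;  |Δ| = 0.0000016
|r₅ − r₄| = 0.0000016 < 10^{-4}

n = 5, rₙ = 2.60157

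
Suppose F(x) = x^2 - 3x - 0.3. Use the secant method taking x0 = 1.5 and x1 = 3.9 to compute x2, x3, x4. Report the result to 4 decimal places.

2.5625, 2.9729, 3.1230

F(1.5) = -2.550000, F(3.9) = 3.210000
x2 = 3.900000 − 3.210000·(3.900000 − 1.500000) / (3.210000 − (-2.550000)) = 3.900000 − (7.704000)/(5.760000) = 2.562500
F(2.562500) = -1.421094
x3 = 2.562500 − (-1.421094)·(2.562500 − 3.900000) / (-1.421094 − 3.210000) = 2.562500 − (1.900713)/(-4.631094) = 2.972924
F(2.972924) = -0.380494
x4 = 2.972924 − (-0.380494)·(2.972924 − 2.562500) / (-0.380494 − (-1.421094)) = 2.972924 − (-0.156164)/(1.040599) = 3.122995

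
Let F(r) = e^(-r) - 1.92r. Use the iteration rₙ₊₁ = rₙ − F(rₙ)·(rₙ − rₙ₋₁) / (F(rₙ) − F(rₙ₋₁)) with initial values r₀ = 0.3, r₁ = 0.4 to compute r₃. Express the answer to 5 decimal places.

F(0.3) = 0.1648182, F(0.4) = -0.0976800
r₂ = 0.4000000 − (-0.0976800)·(0.4000000 − 0.3000000) / (-0.0976800 − 0.1648182) = 0.4000000 − (-0.0097680)/(-0.2624982) = 0.3627883
F(0.3627883) = -0.0008199
r₃ = 0.3627883 − (-0.0008199)·(0.3627883 − 0.4000000) / (-0.0008199 − (-0.0976800)) = 0.3627883 − (0.0000305)/(0.0968600) = 0.3624733

0.36247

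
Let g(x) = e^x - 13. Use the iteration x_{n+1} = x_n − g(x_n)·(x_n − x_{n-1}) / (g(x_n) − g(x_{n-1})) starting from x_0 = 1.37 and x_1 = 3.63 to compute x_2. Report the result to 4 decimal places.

g(1.37) = -9.064649, g(3.63) = 24.712817
x_2 = 3.630000 − 24.712817·(3.630000 − 1.370000) / (24.712817 − (-9.064649)) = 3.630000 − (55.850966)/(33.777466) = 1.976502

1.9765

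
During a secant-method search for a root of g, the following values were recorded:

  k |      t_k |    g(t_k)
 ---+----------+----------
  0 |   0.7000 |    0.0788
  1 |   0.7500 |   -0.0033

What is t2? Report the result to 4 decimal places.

t2 = 0.7500 − (-0.0033)·(0.7500 − 0.7000) / (-0.0033 − 0.0788)
   = 0.7500 − (-0.000165)/(-0.082100) = 0.747990

0.7480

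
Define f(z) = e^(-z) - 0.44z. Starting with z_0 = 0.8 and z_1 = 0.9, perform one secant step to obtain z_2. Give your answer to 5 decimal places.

f(0.8) = 0.0973290, f(0.9) = 0.0105697
z_2 = 0.9000000 − 0.0105697·(0.9000000 − 0.8000000) / (0.0105697 − 0.0973290) = 0.9000000 − (0.0010570)/(-0.0867593) = 0.9121827

0.91218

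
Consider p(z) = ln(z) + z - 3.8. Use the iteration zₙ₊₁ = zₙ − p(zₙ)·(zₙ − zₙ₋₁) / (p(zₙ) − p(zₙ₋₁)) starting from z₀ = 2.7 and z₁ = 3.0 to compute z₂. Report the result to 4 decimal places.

2.7790

p(2.7) = -0.106748, p(3.0) = 0.298612
z₂ = 3.000000 − 0.298612·(3.000000 − 2.700000) / (0.298612 − (-0.106748)) = 3.000000 − (0.089584)/(0.405361) = 2.779002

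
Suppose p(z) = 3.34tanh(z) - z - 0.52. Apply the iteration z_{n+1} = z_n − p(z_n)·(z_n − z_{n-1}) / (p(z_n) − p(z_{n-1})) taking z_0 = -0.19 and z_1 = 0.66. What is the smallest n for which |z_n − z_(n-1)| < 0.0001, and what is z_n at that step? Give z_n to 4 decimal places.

p(-0.19) = -0.957072, p(0.66) = 0.751734
z_2 = 0.660000 − 0.751734·(0.850000)/(1.708806) = 0.286070;  |Δ| = 0.373930
p(0.286070) = 0.124166
z_3 = 0.286070 − 0.124166·(-0.373930)/(-0.627568) = 0.212087;  |Δ| = 0.073983
p(0.212087) = -0.034149
z_4 = 0.212087 − (-0.034149)·(-0.073983)/(-0.158315) = 0.228046;  |Δ| = 0.015958
p(0.228046) = 0.000692
z_5 = 0.228046 − 0.000692·(0.015958)/(0.034842) = 0.227729;  |Δ| = 0.000317
p(0.227729) = 0.000003
z_6 = 0.227729 − 0.000003·(-0.000317)/(-0.000689) = 0.227727;  |Δ| = 0.000002
|z_6 − z_5| = 0.000002 < 0.0001

n = 6, z_n = 0.2277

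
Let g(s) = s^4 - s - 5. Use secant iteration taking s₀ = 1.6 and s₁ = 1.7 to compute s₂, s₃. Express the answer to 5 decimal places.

g(1.6) = -0.0464000, g(1.7) = 1.6521000
s₂ = 1.7000000 − 1.6521000·(1.7000000 − 1.6000000) / (1.6521000 − (-0.0464000)) = 1.7000000 − (0.1652100)/(1.6985000) = 1.6027318
g(1.6027318) = -0.0042589
s₃ = 1.6027318 − (-0.0042589)·(1.6027318 − 1.7000000) / (-0.0042589 − 1.6521000) = 1.6027318 − (0.0004143)/(-1.6563589) = 1.6029819

1.60273, 1.60298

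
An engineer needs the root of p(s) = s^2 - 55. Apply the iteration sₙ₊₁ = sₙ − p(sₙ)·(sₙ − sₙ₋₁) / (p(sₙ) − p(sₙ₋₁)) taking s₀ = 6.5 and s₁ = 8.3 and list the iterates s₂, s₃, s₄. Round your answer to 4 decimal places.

7.3615, 7.4131, 7.4162

p(6.5) = -12.750000, p(8.3) = 13.890000
s₂ = 8.300000 − 13.890000·(8.300000 − 6.500000) / (13.890000 − (-12.750000)) = 8.300000 − (25.002000)/(26.640000) = 7.361486
p(7.361486) = -0.808517
s₃ = 7.361486 − (-0.808517)·(7.361486 − 8.300000) / (-0.808517 − 13.890000) = 7.361486 − (0.758804)/(-14.698517) = 7.413111
p(7.413111) = -0.045785
s₄ = 7.413111 − (-0.045785)·(7.413111 − 7.361486) / (-0.045785 − (-0.808517)) = 7.413111 − (-0.002364)/(0.762731) = 7.416210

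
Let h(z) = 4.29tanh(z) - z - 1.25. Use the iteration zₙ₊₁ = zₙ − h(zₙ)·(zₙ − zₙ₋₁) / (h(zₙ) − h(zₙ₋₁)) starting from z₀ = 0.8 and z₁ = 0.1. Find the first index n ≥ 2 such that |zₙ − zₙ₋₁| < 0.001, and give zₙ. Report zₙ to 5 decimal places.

h(0.8) = 0.7987177, h(0.1) = -0.9224243
z₂ = 0.1000000 − (-0.9224243)·(-0.7000000)/(-1.7211420) = 0.4751561;  |Δ| = 0.3751561
h(0.4751561) = 0.1725509
z₃ = 0.4751561 − 0.1725509·(0.3751561)/(1.0949752) = 0.4160374;  |Δ| = 0.0591187
h(0.4160374) = 0.0224505
z₄ = 0.4160374 − 0.0224505·(-0.0591187)/(-0.1501004) = 0.4071950;  |Δ| = 0.0088424
h(0.4071950) = -0.0008757
z₅ = 0.4071950 − (-0.0008757)·(-0.0088424)/(-0.0233262) = 0.4075270;  |Δ| = 0.0003320
|z₅ − z₄| = 0.0003320 < 0.001

n = 5, zₙ = 0.40753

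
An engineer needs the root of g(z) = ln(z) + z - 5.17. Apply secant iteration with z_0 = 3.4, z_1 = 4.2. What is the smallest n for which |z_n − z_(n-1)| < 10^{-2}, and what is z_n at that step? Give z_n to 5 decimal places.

n = 3, z_n = 3.82769

g(3.4) = -0.5462246, g(4.2) = 0.4650845
z_2 = 4.2000000 − 0.4650845·(0.8000000)/(1.0113091) = 3.8320931;  |Δ| = 0.3679069
g(3.8320931) = 0.0055042
z_3 = 3.8320931 − 0.0055042·(-0.3679069)/(-0.4595803) = 3.8276868;  |Δ| = 0.0044063
|z_3 − z_2| = 0.0044063 < 10^{-2}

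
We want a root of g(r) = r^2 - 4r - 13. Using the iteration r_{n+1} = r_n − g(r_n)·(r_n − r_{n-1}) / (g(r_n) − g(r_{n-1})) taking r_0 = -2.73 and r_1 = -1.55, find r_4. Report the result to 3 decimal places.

g(-2.73) = 5.37290, g(-1.55) = -4.39750
r_2 = -1.55000 − (-4.39750)·(-1.55000 − (-2.73000)) / (-4.39750 − 5.37290) = -1.55000 − (-5.18905)/(-9.77040) = -2.08110
g(-2.08110) = -0.34463
r_3 = -2.08110 − (-0.34463)·(-2.08110 − (-1.55000)) / (-0.34463 − (-4.39750)) = -2.08110 − (0.18303)/(4.05287) = -2.12626
g(-2.12626) = 0.02602
r_4 = -2.12626 − 0.02602·(-2.12626 − (-2.08110)) / (0.02602 − (-0.34463)) = -2.12626 − (-0.00118)/(0.37066) = -2.12309

-2.123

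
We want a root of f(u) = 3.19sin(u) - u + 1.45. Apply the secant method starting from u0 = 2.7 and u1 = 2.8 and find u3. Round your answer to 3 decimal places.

2.729

f(2.7) = 0.11334, f(2.8) = -0.28139
u2 = 2.80000 − (-0.28139)·(2.80000 − 2.70000) / (-0.28139 − 0.11334) = 2.80000 − (-0.02814)/(-0.39473) = 2.72871
f(2.72871) = 0.00127
u3 = 2.72871 − 0.00127·(2.72871 − 2.80000) / (0.00127 − (-0.28139)) = 2.72871 − (-0.00009)/(0.28265) = 2.72903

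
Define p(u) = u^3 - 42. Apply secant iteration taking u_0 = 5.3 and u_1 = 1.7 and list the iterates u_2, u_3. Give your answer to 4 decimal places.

p(5.3) = 106.877000, p(1.7) = -37.087000
u_2 = 1.700000 − (-37.087000)·(1.700000 − 5.300000) / (-37.087000 − 106.877000) = 1.700000 − (133.513200)/(-143.964000) = 2.627407
p(2.627407) = -23.862310
u_3 = 2.627407 − (-23.862310)·(2.627407 − 1.700000) / (-23.862310 − (-37.087000)) = 2.627407 − (-22.130069)/(13.224690) = 4.300797

2.6274, 4.3008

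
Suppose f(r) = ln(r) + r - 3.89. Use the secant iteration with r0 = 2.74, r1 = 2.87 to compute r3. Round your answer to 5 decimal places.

f(2.74) = -0.1420421, f(2.87) = 0.0343120
r2 = 2.8700000 − 0.0343120·(2.8700000 − 2.7400000) / (0.0343120 − (-0.1420421)) = 2.8700000 − (0.0044606)/(0.1763541) = 2.8447068
f(2.8447068) = 0.0001668
r3 = 2.8447068 − 0.0001668·(2.8447068 − 2.8700000) / (0.0001668 − 0.0343120) = 2.8447068 − (-0.0000042)/(-0.0341453) = 2.8445832

2.84458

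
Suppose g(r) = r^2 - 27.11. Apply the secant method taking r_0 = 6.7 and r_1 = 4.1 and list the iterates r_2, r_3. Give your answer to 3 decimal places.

5.054, 5.225

g(6.7) = 17.78000, g(4.1) = -10.30000
r_2 = 4.10000 − (-10.30000)·(4.10000 − 6.70000) / (-10.30000 − 17.78000) = 4.10000 − (26.78000)/(-28.08000) = 5.05370
g(5.05370) = -1.57008
r_3 = 5.05370 − (-1.57008)·(5.05370 − 4.10000) / (-1.57008 − (-10.30000)) = 5.05370 − (-1.49739)/(8.72992) = 5.22523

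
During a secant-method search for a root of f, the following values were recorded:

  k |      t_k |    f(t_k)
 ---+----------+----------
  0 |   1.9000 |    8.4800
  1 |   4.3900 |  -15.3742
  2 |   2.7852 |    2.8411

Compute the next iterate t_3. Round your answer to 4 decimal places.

t_3 = 2.7852 − 2.8411·(2.7852 − 4.3900) / (2.8411 − (-15.3742))
   = 2.7852 − (-4.559397)/(18.215300) = 3.035506

3.0355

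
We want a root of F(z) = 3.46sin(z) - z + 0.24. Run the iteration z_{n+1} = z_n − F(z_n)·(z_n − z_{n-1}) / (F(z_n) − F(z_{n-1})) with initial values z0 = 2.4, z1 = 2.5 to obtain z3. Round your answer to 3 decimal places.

2.449

F(2.4) = 0.17710, F(2.5) = -0.18929
z2 = 2.50000 − (-0.18929)·(2.50000 − 2.40000) / (-0.18929 − 0.17710) = 2.50000 − (-0.01893)/(-0.36639) = 2.44834
F(2.44834) = 0.00276
z3 = 2.44834 − 0.00276·(2.44834 − 2.50000) / (0.00276 − (-0.18929)) = 2.44834 − (-0.00014)/(0.19204) = 2.44908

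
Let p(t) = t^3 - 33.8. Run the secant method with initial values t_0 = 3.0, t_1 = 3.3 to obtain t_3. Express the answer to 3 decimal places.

p(3.0) = -6.80000, p(3.3) = 2.13700
t_2 = 3.30000 − 2.13700·(3.30000 − 3.00000) / (2.13700 − (-6.80000)) = 3.30000 − (0.64110)/(8.93700) = 3.22826
p(3.22826) = -0.15602
t_3 = 3.22826 − (-0.15602)·(3.22826 − 3.30000) / (-0.15602 − 2.13700) = 3.22826 − (0.01119)/(-2.29302) = 3.23315

3.233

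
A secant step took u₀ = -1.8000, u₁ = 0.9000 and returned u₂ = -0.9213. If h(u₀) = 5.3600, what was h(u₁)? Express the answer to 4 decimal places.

-11.1098

The secant line through (-1.8000, 5.3600) and (0.9000, h(u₁)) crosses zero at u₂ = -0.9213.
So (-1.8000, 5.3600), (0.9000, h(u₁)), (-0.9213, 0) are collinear:
h(u₁) = 5.3600 · (0.9000 − (-0.9213)) / (-1.8000 − (-0.9213)) = 5.3600 · (1.821300)/(-0.878700) = -11.109785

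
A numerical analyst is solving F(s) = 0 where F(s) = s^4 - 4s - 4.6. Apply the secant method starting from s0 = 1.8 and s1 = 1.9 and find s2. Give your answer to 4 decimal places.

F(1.8) = -1.302400, F(1.9) = 0.832100
s2 = 1.900000 − 0.832100·(1.900000 − 1.800000) / (0.832100 − (-1.302400)) = 1.900000 − (0.083210)/(2.134500) = 1.861017

1.8610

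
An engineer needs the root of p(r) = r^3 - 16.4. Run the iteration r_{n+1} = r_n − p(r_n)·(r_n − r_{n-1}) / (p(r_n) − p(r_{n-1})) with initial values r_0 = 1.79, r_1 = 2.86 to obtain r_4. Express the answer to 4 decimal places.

2.5412

p(1.79) = -10.664661, p(2.86) = 6.993656
r_2 = 2.860000 − 6.993656·(2.860000 − 1.790000) / (6.993656 − (-10.664661)) = 2.860000 − (7.483212)/(17.658317) = 2.436222
p(2.436222) = -1.940595
r_3 = 2.436222 − (-1.940595)·(2.436222 − 2.860000) / (-1.940595 − 6.993656) = 2.436222 − (0.822382)/(-8.934251) = 2.528270
p(2.528270) = -0.238922
r_4 = 2.528270 − (-0.238922)·(2.528270 − 2.436222) / (-0.238922 − (-1.940595)) = 2.528270 − (-0.021992)/(1.701673) = 2.541194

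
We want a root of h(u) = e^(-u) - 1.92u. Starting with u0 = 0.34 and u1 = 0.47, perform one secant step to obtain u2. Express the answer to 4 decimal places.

0.3628

h(0.34) = 0.058970, h(0.47) = -0.277398
u2 = 0.470000 − (-0.277398)·(0.470000 − 0.340000) / (-0.277398 − 0.058970) = 0.470000 − (-0.036062)/(-0.336368) = 0.362791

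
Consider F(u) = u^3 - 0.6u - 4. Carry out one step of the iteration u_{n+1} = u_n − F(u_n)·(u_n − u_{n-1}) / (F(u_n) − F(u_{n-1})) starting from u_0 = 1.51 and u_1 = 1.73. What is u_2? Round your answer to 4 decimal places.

F(1.51) = -1.463049, F(1.73) = 0.139717
u_2 = 1.730000 − 0.139717·(1.730000 − 1.510000) / (0.139717 − (-1.463049)) = 1.730000 − (0.030738)/(1.602766) = 1.710822

1.7108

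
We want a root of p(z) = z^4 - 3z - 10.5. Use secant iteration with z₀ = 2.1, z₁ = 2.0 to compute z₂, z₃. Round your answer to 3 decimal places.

p(2.1) = 2.64810, p(2.0) = -0.50000
z₂ = 2.00000 − (-0.50000)·(2.00000 − 2.10000) / (-0.50000 − 2.64810) = 2.00000 − (0.05000)/(-3.14810) = 2.01588
p(2.01588) = -0.03332
z₃ = 2.01588 − (-0.03332)·(2.01588 − 2.00000) / (-0.03332 − (-0.50000)) = 2.01588 − (-0.00053)/(0.46668) = 2.01702

2.016, 2.017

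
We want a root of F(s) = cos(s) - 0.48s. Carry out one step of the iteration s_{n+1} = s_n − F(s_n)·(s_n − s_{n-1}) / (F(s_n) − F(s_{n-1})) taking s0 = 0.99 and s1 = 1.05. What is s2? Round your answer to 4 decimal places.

1.0452

F(0.99) = 0.073490, F(1.05) = -0.006429
s2 = 1.050000 − (-0.006429)·(1.050000 − 0.990000) / (-0.006429 − 0.073490) = 1.050000 − (-0.000386)/(-0.079919) = 1.045173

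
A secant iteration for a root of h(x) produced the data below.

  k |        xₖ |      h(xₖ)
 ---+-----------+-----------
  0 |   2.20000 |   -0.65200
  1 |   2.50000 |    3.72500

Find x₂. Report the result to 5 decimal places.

x₂ = 2.50000 − 3.72500·(2.50000 − 2.20000) / (3.72500 − (-0.65200))
   = 2.50000 − (1.1175000)/(4.3770000) = 2.2446881

2.24469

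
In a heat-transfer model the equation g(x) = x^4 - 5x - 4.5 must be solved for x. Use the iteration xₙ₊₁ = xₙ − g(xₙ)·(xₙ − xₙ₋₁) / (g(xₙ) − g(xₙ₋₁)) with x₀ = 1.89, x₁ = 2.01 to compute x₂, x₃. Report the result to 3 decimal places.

1.938, 1.941

g(1.89) = -1.19010, g(2.01) = 1.77241
x₂ = 2.01000 − 1.77241·(2.01000 − 1.89000) / (1.77241 − (-1.19010)) = 2.01000 − (0.21269)/(2.96251) = 1.93821
g(1.93821) = -0.07866
x₃ = 1.93821 − (-0.07866)·(1.93821 − 2.01000) / (-0.07866 − 1.77241) = 1.93821 − (0.00565)/(-1.85106) = 1.94126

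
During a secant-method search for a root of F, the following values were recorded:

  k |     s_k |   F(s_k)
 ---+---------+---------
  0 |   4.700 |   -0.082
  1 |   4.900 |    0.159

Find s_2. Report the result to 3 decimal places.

s_2 = 4.900 − 0.159·(4.900 − 4.700) / (0.159 − (-0.082))
   = 4.900 − (0.03180)/(0.24100) = 4.76805

4.768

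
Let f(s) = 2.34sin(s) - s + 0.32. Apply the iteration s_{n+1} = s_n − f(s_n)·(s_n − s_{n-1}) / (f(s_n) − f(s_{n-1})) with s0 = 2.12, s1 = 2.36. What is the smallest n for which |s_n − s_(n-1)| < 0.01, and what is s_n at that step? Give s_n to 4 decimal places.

f(2.12) = 0.195881, f(2.36) = -0.391679
s2 = 2.360000 − (-0.391679)·(0.240000)/(-0.587560) = 2.200011;  |Δ| = 0.159989
f(2.200011) = 0.011855
s3 = 2.200011 − 0.011855·(-0.159989)/(0.403534) = 2.204711;  |Δ| = 0.004700
|s3 − s2| = 0.004700 < 0.01

n = 3, s_n = 2.2047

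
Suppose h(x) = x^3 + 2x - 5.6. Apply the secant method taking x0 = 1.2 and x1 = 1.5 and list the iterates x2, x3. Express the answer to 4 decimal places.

1.3965, 1.4066

h(1.2) = -1.472000, h(1.5) = 0.775000
x2 = 1.500000 − 0.775000·(1.500000 − 1.200000) / (0.775000 − (-1.472000)) = 1.500000 − (0.232500)/(2.247000) = 1.396529
h(1.396529) = -0.083303
x3 = 1.396529 − (-0.083303)·(1.396529 − 1.500000) / (-0.083303 − 0.775000) = 1.396529 − (0.008619)/(-0.858303) = 1.406571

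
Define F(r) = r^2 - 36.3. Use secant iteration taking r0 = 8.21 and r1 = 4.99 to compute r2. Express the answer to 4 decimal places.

5.8536

F(8.21) = 31.104100, F(4.99) = -11.399900
r2 = 4.990000 − (-11.399900)·(4.990000 − 8.210000) / (-11.399900 − 31.104100) = 4.990000 − (36.707678)/(-42.504000) = 5.853629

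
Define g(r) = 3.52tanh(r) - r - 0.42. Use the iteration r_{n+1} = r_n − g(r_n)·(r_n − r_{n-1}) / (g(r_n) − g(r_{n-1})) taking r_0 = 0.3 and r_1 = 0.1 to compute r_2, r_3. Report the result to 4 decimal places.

g(0.3) = 0.305420, g(0.1) = -0.169169
r_2 = 0.100000 − (-0.169169)·(0.100000 − 0.300000) / (-0.169169 − 0.305420) = 0.100000 − (0.033834)/(-0.474589) = 0.171291
g(0.171291) = 0.005824
r_3 = 0.171291 − 0.005824·(0.171291 − 0.100000) / (0.005824 − (-0.169169)) = 0.171291 − (0.000415)/(0.174992) = 0.168918

0.1713, 0.1689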